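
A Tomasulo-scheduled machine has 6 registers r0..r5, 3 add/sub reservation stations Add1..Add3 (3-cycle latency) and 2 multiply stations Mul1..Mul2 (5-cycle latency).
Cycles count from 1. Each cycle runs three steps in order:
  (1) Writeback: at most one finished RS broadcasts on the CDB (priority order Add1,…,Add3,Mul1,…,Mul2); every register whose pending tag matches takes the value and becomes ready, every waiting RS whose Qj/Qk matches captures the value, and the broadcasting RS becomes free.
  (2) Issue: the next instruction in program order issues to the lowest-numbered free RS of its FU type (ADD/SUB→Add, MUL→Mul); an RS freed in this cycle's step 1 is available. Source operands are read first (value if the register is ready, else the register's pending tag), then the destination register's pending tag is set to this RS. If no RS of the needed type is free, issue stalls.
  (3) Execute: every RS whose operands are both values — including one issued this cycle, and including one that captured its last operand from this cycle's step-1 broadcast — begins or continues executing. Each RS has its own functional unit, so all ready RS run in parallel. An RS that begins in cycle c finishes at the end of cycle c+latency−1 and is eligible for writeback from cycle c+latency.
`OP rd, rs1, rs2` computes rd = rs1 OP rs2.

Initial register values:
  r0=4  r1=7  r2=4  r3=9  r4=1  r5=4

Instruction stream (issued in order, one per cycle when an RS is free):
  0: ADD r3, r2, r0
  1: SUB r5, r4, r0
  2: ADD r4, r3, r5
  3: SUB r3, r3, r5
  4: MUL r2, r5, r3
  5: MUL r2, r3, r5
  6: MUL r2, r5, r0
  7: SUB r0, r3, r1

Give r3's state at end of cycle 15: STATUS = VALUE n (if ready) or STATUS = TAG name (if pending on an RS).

STATUS = VALUE 11

c1: issue ADD r3<-Add1 | r0:4,r1:7,r2:4,r3:Add1,r4:1,r5:4
c2: issue SUB r5<-Add2 | r0:4,r1:7,r2:4,r3:Add1,r4:1,r5:Add2
c3: issue ADD r4<-Add3 | r0:4,r1:7,r2:4,r3:Add1,r4:Add3,r5:Add2
c4: CDB Add1=8; issue SUB r3<-Add1 | r0:4,r1:7,r2:4,r3:Add1,r4:Add3,r5:Add2
c5: CDB Add2=-3; issue MUL r2<-Mul1 | r0:4,r1:7,r2:Mul1,r3:Add1,r4:Add3,r5:-3
c6: issue MUL r2<-Mul2 | r0:4,r1:7,r2:Mul2,r3:Add1,r4:Add3,r5:-3
c7: stall | r0:4,r1:7,r2:Mul2,r3:Add1,r4:Add3,r5:-3
c8: CDB Add1=11; stall | r0:4,r1:7,r2:Mul2,r3:11,r4:Add3,r5:-3
c9: CDB Add3=5; stall | r0:4,r1:7,r2:Mul2,r3:11,r4:5,r5:-3
c10: stall | r0:4,r1:7,r2:Mul2,r3:11,r4:5,r5:-3
c11: stall | r0:4,r1:7,r2:Mul2,r3:11,r4:5,r5:-3
c12: stall | r0:4,r1:7,r2:Mul2,r3:11,r4:5,r5:-3
c13: CDB Mul1=-33; issue MUL r2<-Mul1 | r0:4,r1:7,r2:Mul1,r3:11,r4:5,r5:-3
c14: CDB Mul2=-33; issue SUB r0<-Add1 | r0:Add1,r1:7,r2:Mul1,r3:11,r4:5,r5:-3
c15: - | r0:Add1,r1:7,r2:Mul1,r3:11,r4:5,r5:-3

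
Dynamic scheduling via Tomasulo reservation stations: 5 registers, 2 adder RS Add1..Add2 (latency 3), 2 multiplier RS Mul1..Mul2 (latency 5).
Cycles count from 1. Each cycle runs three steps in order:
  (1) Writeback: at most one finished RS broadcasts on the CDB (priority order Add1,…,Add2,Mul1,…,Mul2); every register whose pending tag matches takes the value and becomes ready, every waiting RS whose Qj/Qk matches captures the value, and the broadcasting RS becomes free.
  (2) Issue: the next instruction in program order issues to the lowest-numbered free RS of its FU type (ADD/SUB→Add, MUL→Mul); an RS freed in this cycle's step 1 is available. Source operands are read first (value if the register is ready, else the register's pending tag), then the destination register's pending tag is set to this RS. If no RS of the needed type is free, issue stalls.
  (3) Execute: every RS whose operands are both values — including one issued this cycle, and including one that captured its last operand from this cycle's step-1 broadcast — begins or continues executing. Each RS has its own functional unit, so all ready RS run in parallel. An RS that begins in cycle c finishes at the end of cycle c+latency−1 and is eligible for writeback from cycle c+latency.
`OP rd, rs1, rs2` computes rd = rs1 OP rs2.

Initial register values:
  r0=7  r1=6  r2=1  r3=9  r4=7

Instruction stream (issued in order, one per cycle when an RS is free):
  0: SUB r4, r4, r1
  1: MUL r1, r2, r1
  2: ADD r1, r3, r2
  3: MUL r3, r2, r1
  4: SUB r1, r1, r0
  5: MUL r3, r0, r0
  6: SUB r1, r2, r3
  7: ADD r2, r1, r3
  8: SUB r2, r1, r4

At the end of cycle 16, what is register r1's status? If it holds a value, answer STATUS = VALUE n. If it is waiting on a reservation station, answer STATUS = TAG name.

STATUS = VALUE -48

cycle 1: issue SUB r4<-Add1 // r0:7,r1:6,r2:1,r3:9,r4:Add1
cycle 2: issue MUL r1<-Mul1 // r0:7,r1:Mul1,r2:1,r3:9,r4:Add1
cycle 3: issue ADD r1<-Add2 // r0:7,r1:Add2,r2:1,r3:9,r4:Add1
cycle 4: CDB Add1=1; issue MUL r3<-Mul2 // r0:7,r1:Add2,r2:1,r3:Mul2,r4:1
cycle 5: issue SUB r1<-Add1 // r0:7,r1:Add1,r2:1,r3:Mul2,r4:1
cycle 6: CDB Add2=10; stall // r0:7,r1:Add1,r2:1,r3:Mul2,r4:1
cycle 7: CDB Mul1=6; issue MUL r3<-Mul1 // r0:7,r1:Add1,r2:1,r3:Mul1,r4:1
cycle 8: issue SUB r1<-Add2 // r0:7,r1:Add2,r2:1,r3:Mul1,r4:1
cycle 9: CDB Add1=3; issue ADD r2<-Add1 // r0:7,r1:Add2,r2:Add1,r3:Mul1,r4:1
cycle 10: stall // r0:7,r1:Add2,r2:Add1,r3:Mul1,r4:1
cycle 11: CDB Mul2=10; stall // r0:7,r1:Add2,r2:Add1,r3:Mul1,r4:1
cycle 12: CDB Mul1=49; stall // r0:7,r1:Add2,r2:Add1,r3:49,r4:1
cycle 13: stall // r0:7,r1:Add2,r2:Add1,r3:49,r4:1
cycle 14: stall // r0:7,r1:Add2,r2:Add1,r3:49,r4:1
cycle 15: CDB Add2=-48; issue SUB r2<-Add2 // r0:7,r1:-48,r2:Add2,r3:49,r4:1
cycle 16: - // r0:7,r1:-48,r2:Add2,r3:49,r4:1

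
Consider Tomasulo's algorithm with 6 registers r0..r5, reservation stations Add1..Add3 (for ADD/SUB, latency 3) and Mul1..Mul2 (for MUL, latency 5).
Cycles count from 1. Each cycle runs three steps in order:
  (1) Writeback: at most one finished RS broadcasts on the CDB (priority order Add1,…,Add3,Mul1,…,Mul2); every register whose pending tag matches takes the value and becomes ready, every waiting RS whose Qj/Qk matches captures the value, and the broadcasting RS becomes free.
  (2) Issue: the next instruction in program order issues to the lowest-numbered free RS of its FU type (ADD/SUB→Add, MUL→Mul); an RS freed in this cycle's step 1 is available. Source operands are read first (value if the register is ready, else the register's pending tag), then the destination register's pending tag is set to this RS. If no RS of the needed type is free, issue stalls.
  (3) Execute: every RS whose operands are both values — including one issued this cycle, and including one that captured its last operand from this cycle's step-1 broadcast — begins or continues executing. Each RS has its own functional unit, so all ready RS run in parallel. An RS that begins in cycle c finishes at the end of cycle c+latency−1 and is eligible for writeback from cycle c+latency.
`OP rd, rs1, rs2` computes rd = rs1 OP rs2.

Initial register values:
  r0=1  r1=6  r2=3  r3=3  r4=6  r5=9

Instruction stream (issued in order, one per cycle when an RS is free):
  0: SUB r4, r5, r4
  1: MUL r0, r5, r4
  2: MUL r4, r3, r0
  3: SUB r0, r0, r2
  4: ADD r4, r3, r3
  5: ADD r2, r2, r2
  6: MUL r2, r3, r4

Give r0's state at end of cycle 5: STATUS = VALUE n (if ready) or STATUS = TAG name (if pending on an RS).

cycle 1: issue SUB r4<-Add1 // r0:1,r1:6,r2:3,r3:3,r4:Add1,r5:9
cycle 2: issue MUL r0<-Mul1 // r0:Mul1,r1:6,r2:3,r3:3,r4:Add1,r5:9
cycle 3: issue MUL r4<-Mul2 // r0:Mul1,r1:6,r2:3,r3:3,r4:Mul2,r5:9
cycle 4: CDB Add1=3; issue SUB r0<-Add1 // r0:Add1,r1:6,r2:3,r3:3,r4:Mul2,r5:9
cycle 5: issue ADD r4<-Add2 // r0:Add1,r1:6,r2:3,r3:3,r4:Add2,r5:9

STATUS = TAG Add1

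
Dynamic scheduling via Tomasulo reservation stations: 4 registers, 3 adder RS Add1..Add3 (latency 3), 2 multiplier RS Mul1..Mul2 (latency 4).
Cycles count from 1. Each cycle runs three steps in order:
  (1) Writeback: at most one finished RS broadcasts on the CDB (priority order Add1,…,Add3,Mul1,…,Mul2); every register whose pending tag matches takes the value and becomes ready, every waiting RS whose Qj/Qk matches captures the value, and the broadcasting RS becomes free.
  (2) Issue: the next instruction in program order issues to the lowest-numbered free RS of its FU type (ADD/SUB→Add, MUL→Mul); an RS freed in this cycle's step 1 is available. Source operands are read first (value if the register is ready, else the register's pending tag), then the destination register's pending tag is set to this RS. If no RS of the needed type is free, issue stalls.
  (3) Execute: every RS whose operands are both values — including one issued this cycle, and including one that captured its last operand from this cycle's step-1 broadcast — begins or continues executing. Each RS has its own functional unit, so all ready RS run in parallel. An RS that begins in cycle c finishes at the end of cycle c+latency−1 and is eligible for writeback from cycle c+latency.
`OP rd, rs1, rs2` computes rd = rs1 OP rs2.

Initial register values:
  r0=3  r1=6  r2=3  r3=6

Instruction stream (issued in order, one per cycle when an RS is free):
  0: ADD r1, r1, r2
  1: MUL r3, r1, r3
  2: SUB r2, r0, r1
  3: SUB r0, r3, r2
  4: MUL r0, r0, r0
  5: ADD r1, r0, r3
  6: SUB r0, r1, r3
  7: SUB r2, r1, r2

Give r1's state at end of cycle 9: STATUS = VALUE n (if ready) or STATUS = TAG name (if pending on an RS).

c1: issue ADD r1<-Add1 | r0:3,r1:Add1,r2:3,r3:6
c2: issue MUL r3<-Mul1 | r0:3,r1:Add1,r2:3,r3:Mul1
c3: issue SUB r2<-Add2 | r0:3,r1:Add1,r2:Add2,r3:Mul1
c4: CDB Add1=9; issue SUB r0<-Add1 | r0:Add1,r1:9,r2:Add2,r3:Mul1
c5: issue MUL r0<-Mul2 | r0:Mul2,r1:9,r2:Add2,r3:Mul1
c6: issue ADD r1<-Add3 | r0:Mul2,r1:Add3,r2:Add2,r3:Mul1
c7: CDB Add2=-6; issue SUB r0<-Add2 | r0:Add2,r1:Add3,r2:-6,r3:Mul1
c8: CDB Mul1=54; stall | r0:Add2,r1:Add3,r2:-6,r3:54
c9: stall | r0:Add2,r1:Add3,r2:-6,r3:54

STATUS = TAG Add3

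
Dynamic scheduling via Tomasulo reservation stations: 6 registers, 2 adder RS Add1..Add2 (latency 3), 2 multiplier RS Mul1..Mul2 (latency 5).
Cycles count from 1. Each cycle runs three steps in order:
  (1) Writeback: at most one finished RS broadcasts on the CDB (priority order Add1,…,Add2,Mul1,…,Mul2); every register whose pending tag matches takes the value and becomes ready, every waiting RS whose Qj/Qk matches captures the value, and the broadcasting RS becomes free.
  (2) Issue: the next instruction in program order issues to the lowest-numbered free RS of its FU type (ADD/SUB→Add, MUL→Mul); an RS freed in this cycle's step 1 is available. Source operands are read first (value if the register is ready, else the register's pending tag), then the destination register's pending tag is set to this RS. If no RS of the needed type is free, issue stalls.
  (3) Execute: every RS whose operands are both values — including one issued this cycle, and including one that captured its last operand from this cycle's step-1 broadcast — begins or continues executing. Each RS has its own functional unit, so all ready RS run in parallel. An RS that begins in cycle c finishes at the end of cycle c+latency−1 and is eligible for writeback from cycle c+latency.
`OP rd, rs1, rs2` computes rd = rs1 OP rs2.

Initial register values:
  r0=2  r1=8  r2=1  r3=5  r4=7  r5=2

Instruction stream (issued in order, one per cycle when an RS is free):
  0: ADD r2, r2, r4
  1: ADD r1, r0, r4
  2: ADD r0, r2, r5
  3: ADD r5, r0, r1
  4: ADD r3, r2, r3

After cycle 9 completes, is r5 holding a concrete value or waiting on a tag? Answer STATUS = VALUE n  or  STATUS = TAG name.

STATUS = TAG Add2

c1: issue ADD r2<-Add1 | r0:2,r1:8,r2:Add1,r3:5,r4:7,r5:2
c2: issue ADD r1<-Add2 | r0:2,r1:Add2,r2:Add1,r3:5,r4:7,r5:2
c3: stall | r0:2,r1:Add2,r2:Add1,r3:5,r4:7,r5:2
c4: CDB Add1=8; issue ADD r0<-Add1 | r0:Add1,r1:Add2,r2:8,r3:5,r4:7,r5:2
c5: CDB Add2=9; issue ADD r5<-Add2 | r0:Add1,r1:9,r2:8,r3:5,r4:7,r5:Add2
c6: stall | r0:Add1,r1:9,r2:8,r3:5,r4:7,r5:Add2
c7: CDB Add1=10; issue ADD r3<-Add1 | r0:10,r1:9,r2:8,r3:Add1,r4:7,r5:Add2
c8: - | r0:10,r1:9,r2:8,r3:Add1,r4:7,r5:Add2
c9: - | r0:10,r1:9,r2:8,r3:Add1,r4:7,r5:Add2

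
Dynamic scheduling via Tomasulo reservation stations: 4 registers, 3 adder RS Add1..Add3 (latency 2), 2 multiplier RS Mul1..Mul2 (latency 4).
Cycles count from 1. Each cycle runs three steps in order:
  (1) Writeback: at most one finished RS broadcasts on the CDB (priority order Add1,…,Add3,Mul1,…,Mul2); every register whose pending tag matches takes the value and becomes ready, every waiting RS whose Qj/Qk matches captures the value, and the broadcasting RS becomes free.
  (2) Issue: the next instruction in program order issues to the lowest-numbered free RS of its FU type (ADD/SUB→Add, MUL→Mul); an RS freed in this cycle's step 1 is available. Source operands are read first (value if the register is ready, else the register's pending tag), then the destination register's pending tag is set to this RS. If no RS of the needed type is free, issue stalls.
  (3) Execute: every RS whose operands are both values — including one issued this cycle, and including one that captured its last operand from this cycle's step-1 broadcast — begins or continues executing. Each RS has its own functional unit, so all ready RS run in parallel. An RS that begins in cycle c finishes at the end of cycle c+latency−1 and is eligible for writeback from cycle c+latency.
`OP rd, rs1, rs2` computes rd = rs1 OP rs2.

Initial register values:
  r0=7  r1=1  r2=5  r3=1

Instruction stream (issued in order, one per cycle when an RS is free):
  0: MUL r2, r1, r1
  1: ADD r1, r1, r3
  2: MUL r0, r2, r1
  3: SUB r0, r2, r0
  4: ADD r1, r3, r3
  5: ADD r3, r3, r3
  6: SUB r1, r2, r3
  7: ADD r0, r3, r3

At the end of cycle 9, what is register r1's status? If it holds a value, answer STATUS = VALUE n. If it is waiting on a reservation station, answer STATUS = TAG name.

STATUS = TAG Add2

cycle 1: issue MUL r2<-Mul1 // r0:7,r1:1,r2:Mul1,r3:1
cycle 2: issue ADD r1<-Add1 // r0:7,r1:Add1,r2:Mul1,r3:1
cycle 3: issue MUL r0<-Mul2 // r0:Mul2,r1:Add1,r2:Mul1,r3:1
cycle 4: CDB Add1=2; issue SUB r0<-Add1 // r0:Add1,r1:2,r2:Mul1,r3:1
cycle 5: CDB Mul1=1; issue ADD r1<-Add2 // r0:Add1,r1:Add2,r2:1,r3:1
cycle 6: issue ADD r3<-Add3 // r0:Add1,r1:Add2,r2:1,r3:Add3
cycle 7: CDB Add2=2; issue SUB r1<-Add2 // r0:Add1,r1:Add2,r2:1,r3:Add3
cycle 8: CDB Add3=2; issue ADD r0<-Add3 // r0:Add3,r1:Add2,r2:1,r3:2
cycle 9: CDB Mul2=2 // r0:Add3,r1:Add2,r2:1,r3:2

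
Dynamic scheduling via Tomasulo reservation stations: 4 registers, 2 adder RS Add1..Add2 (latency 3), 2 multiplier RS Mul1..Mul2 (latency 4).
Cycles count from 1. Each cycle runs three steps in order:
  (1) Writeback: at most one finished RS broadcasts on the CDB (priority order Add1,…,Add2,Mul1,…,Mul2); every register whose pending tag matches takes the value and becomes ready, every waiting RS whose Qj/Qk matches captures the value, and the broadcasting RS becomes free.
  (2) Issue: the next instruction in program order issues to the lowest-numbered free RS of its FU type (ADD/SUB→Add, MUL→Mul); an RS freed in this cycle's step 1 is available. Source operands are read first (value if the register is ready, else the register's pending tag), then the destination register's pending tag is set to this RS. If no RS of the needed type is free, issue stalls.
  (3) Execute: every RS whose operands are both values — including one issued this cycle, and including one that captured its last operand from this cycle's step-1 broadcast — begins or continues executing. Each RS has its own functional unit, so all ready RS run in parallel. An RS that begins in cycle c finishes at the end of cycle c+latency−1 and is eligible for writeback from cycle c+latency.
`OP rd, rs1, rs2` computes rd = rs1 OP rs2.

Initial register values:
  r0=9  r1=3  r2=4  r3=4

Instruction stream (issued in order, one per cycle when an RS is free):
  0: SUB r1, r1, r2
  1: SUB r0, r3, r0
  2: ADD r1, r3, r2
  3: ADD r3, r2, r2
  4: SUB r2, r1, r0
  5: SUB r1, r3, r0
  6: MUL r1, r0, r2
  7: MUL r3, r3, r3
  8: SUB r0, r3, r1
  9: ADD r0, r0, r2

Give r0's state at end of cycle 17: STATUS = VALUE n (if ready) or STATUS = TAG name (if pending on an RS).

STATUS = TAG Add2

cycle 1: issue SUB r1<-Add1 // r0:9,r1:Add1,r2:4,r3:4
cycle 2: issue SUB r0<-Add2 // r0:Add2,r1:Add1,r2:4,r3:4
cycle 3: stall // r0:Add2,r1:Add1,r2:4,r3:4
cycle 4: CDB Add1=-1; issue ADD r1<-Add1 // r0:Add2,r1:Add1,r2:4,r3:4
cycle 5: CDB Add2=-5; issue ADD r3<-Add2 // r0:-5,r1:Add1,r2:4,r3:Add2
cycle 6: stall // r0:-5,r1:Add1,r2:4,r3:Add2
cycle 7: CDB Add1=8; issue SUB r2<-Add1 // r0:-5,r1:8,r2:Add1,r3:Add2
cycle 8: CDB Add2=8; issue SUB r1<-Add2 // r0:-5,r1:Add2,r2:Add1,r3:8
cycle 9: issue MUL r1<-Mul1 // r0:-5,r1:Mul1,r2:Add1,r3:8
cycle 10: CDB Add1=13; issue MUL r3<-Mul2 // r0:-5,r1:Mul1,r2:13,r3:Mul2
cycle 11: CDB Add2=13; issue SUB r0<-Add1 // r0:Add1,r1:Mul1,r2:13,r3:Mul2
cycle 12: issue ADD r0<-Add2 // r0:Add2,r1:Mul1,r2:13,r3:Mul2
cycle 13: - // r0:Add2,r1:Mul1,r2:13,r3:Mul2
cycle 14: CDB Mul1=-65 // r0:Add2,r1:-65,r2:13,r3:Mul2
cycle 15: CDB Mul2=64 // r0:Add2,r1:-65,r2:13,r3:64
cycle 16: - // r0:Add2,r1:-65,r2:13,r3:64
cycle 17: - // r0:Add2,r1:-65,r2:13,r3:64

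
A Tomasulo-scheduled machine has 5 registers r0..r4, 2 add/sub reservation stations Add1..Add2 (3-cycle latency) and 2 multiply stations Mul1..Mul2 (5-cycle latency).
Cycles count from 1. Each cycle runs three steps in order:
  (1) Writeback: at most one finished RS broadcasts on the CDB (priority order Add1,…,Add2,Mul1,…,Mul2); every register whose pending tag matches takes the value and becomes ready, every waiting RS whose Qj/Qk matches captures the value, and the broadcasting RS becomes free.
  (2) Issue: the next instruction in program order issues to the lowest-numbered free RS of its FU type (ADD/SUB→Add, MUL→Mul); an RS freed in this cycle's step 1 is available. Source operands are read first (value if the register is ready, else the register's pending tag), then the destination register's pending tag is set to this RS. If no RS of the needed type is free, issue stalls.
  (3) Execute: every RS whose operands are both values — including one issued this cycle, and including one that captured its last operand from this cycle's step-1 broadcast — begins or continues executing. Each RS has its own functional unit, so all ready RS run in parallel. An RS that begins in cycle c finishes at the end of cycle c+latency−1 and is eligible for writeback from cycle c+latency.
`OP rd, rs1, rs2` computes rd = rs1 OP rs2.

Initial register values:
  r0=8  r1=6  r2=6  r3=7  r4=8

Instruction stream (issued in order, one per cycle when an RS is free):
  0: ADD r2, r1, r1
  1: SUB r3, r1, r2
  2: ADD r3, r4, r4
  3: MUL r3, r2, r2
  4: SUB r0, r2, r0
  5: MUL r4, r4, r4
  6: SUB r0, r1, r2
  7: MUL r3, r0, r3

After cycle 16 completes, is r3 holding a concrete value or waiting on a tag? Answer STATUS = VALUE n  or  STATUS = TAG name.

STATUS = TAG Mul1

cycle 1: issue ADD r2<-Add1 // r0:8,r1:6,r2:Add1,r3:7,r4:8
cycle 2: issue SUB r3<-Add2 // r0:8,r1:6,r2:Add1,r3:Add2,r4:8
cycle 3: stall // r0:8,r1:6,r2:Add1,r3:Add2,r4:8
cycle 4: CDB Add1=12; issue ADD r3<-Add1 // r0:8,r1:6,r2:12,r3:Add1,r4:8
cycle 5: issue MUL r3<-Mul1 // r0:8,r1:6,r2:12,r3:Mul1,r4:8
cycle 6: stall // r0:8,r1:6,r2:12,r3:Mul1,r4:8
cycle 7: CDB Add1=16; issue SUB r0<-Add1 // r0:Add1,r1:6,r2:12,r3:Mul1,r4:8
cycle 8: CDB Add2=-6; issue MUL r4<-Mul2 // r0:Add1,r1:6,r2:12,r3:Mul1,r4:Mul2
cycle 9: issue SUB r0<-Add2 // r0:Add2,r1:6,r2:12,r3:Mul1,r4:Mul2
cycle 10: CDB Add1=4; stall // r0:Add2,r1:6,r2:12,r3:Mul1,r4:Mul2
cycle 11: CDB Mul1=144; issue MUL r3<-Mul1 // r0:Add2,r1:6,r2:12,r3:Mul1,r4:Mul2
cycle 12: CDB Add2=-6 // r0:-6,r1:6,r2:12,r3:Mul1,r4:Mul2
cycle 13: CDB Mul2=64 // r0:-6,r1:6,r2:12,r3:Mul1,r4:64
cycle 14: - // r0:-6,r1:6,r2:12,r3:Mul1,r4:64
cycle 15: - // r0:-6,r1:6,r2:12,r3:Mul1,r4:64
cycle 16: - // r0:-6,r1:6,r2:12,r3:Mul1,r4:64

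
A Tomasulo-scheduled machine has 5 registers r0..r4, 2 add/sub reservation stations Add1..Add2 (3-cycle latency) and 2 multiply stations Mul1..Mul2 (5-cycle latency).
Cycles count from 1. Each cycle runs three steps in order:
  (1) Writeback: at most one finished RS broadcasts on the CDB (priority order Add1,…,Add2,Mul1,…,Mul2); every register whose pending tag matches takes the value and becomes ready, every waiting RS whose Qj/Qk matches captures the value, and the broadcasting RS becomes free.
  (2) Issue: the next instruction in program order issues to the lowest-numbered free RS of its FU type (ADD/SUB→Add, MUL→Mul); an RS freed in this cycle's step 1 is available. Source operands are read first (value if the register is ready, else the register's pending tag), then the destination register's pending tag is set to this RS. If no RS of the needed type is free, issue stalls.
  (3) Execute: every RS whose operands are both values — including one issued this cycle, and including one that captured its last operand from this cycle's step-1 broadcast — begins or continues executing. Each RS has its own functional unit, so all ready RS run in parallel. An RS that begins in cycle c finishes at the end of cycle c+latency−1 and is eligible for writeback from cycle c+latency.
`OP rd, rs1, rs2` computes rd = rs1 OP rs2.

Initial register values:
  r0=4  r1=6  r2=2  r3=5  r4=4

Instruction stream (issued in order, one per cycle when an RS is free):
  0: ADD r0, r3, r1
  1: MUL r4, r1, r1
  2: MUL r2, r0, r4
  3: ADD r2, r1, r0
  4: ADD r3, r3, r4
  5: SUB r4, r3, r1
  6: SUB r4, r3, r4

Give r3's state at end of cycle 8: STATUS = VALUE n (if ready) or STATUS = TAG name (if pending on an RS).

  c1: issue ADD r0<-Add1  regs: r0:Add1,r1:6,r2:2,r3:5,r4:4
  c2: issue MUL r4<-Mul1  regs: r0:Add1,r1:6,r2:2,r3:5,r4:Mul1
  c3: issue MUL r2<-Mul2  regs: r0:Add1,r1:6,r2:Mul2,r3:5,r4:Mul1
  c4: CDB Add1=11; issue ADD r2<-Add1  regs: r0:11,r1:6,r2:Add1,r3:5,r4:Mul1
  c5: issue ADD r3<-Add2  regs: r0:11,r1:6,r2:Add1,r3:Add2,r4:Mul1
  c6: stall  regs: r0:11,r1:6,r2:Add1,r3:Add2,r4:Mul1
  c7: CDB Add1=17; issue SUB r4<-Add1  regs: r0:11,r1:6,r2:17,r3:Add2,r4:Add1
  c8: CDB Mul1=36; stall  regs: r0:11,r1:6,r2:17,r3:Add2,r4:Add1

STATUS = TAG Add2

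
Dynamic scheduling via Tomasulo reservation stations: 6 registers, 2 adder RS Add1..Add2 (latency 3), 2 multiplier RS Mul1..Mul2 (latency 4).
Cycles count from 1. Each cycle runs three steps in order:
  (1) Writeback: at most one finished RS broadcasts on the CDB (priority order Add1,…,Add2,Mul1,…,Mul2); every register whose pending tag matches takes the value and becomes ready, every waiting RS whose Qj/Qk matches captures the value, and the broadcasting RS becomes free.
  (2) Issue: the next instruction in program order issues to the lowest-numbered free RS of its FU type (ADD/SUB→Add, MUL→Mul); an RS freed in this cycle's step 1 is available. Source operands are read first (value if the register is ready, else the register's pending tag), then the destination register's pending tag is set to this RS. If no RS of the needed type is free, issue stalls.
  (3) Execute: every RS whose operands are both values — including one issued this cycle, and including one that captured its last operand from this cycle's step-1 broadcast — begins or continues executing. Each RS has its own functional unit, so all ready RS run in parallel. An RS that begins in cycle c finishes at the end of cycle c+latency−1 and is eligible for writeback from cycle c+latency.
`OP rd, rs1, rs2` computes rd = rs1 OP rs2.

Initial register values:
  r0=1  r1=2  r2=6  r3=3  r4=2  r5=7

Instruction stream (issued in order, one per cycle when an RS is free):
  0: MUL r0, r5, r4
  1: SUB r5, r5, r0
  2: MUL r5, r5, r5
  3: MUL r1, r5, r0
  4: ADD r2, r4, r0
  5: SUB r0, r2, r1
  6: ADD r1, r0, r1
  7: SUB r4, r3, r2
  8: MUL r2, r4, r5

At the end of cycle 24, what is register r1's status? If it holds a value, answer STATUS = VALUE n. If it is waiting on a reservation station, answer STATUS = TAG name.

STATUS = VALUE 16

  c1: issue MUL r0<-Mul1  regs: r0:Mul1,r1:2,r2:6,r3:3,r4:2,r5:7
  c2: issue SUB r5<-Add1  regs: r0:Mul1,r1:2,r2:6,r3:3,r4:2,r5:Add1
  c3: issue MUL r5<-Mul2  regs: r0:Mul1,r1:2,r2:6,r3:3,r4:2,r5:Mul2
  c4: stall  regs: r0:Mul1,r1:2,r2:6,r3:3,r4:2,r5:Mul2
  c5: CDB Mul1=14; issue MUL r1<-Mul1  regs: r0:14,r1:Mul1,r2:6,r3:3,r4:2,r5:Mul2
  c6: issue ADD r2<-Add2  regs: r0:14,r1:Mul1,r2:Add2,r3:3,r4:2,r5:Mul2
  c7: stall  regs: r0:14,r1:Mul1,r2:Add2,r3:3,r4:2,r5:Mul2
  c8: CDB Add1=-7; issue SUB r0<-Add1  regs: r0:Add1,r1:Mul1,r2:Add2,r3:3,r4:2,r5:Mul2
  c9: CDB Add2=16; issue ADD r1<-Add2  regs: r0:Add1,r1:Add2,r2:16,r3:3,r4:2,r5:Mul2
  c10: stall  regs: r0:Add1,r1:Add2,r2:16,r3:3,r4:2,r5:Mul2
  c11: stall  regs: r0:Add1,r1:Add2,r2:16,r3:3,r4:2,r5:Mul2
  c12: CDB Mul2=49; stall  regs: r0:Add1,r1:Add2,r2:16,r3:3,r4:2,r5:49
  c13: stall  regs: r0:Add1,r1:Add2,r2:16,r3:3,r4:2,r5:49
  c14: stall  regs: r0:Add1,r1:Add2,r2:16,r3:3,r4:2,r5:49
  c15: stall  regs: r0:Add1,r1:Add2,r2:16,r3:3,r4:2,r5:49
  c16: CDB Mul1=686; stall  regs: r0:Add1,r1:Add2,r2:16,r3:3,r4:2,r5:49
  c17: stall  regs: r0:Add1,r1:Add2,r2:16,r3:3,r4:2,r5:49
  c18: stall  regs: r0:Add1,r1:Add2,r2:16,r3:3,r4:2,r5:49
  c19: CDB Add1=-670; issue SUB r4<-Add1  regs: r0:-670,r1:Add2,r2:16,r3:3,r4:Add1,r5:49
  c20: issue MUL r2<-Mul1  regs: r0:-670,r1:Add2,r2:Mul1,r3:3,r4:Add1,r5:49
  c21: -  regs: r0:-670,r1:Add2,r2:Mul1,r3:3,r4:Add1,r5:49
  c22: CDB Add1=-13  regs: r0:-670,r1:Add2,r2:Mul1,r3:3,r4:-13,r5:49
  c23: CDB Add2=16  regs: r0:-670,r1:16,r2:Mul1,r3:3,r4:-13,r5:49
  c24: -  regs: r0:-670,r1:16,r2:Mul1,r3:3,r4:-13,r5:49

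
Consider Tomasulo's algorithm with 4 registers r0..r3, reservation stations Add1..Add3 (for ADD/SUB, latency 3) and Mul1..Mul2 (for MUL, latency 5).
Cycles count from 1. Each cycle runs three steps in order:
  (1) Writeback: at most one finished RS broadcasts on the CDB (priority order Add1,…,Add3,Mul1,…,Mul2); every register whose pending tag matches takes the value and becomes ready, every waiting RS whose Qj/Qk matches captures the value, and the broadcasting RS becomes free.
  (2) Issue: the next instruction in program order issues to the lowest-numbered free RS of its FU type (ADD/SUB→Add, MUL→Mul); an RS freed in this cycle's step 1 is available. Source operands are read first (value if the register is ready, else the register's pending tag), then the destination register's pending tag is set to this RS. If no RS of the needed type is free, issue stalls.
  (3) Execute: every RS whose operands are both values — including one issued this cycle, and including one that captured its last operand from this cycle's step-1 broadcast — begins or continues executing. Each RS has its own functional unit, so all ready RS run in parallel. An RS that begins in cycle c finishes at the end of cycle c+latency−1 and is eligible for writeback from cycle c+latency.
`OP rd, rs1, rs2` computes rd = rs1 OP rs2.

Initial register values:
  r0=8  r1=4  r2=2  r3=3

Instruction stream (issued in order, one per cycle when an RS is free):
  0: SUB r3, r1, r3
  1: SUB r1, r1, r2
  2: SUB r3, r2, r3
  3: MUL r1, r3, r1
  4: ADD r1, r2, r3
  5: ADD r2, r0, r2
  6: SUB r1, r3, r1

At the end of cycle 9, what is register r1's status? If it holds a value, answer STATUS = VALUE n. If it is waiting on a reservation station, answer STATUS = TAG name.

STATUS = TAG Add3

  c1: issue SUB r3<-Add1  regs: r0:8,r1:4,r2:2,r3:Add1
  c2: issue SUB r1<-Add2  regs: r0:8,r1:Add2,r2:2,r3:Add1
  c3: issue SUB r3<-Add3  regs: r0:8,r1:Add2,r2:2,r3:Add3
  c4: CDB Add1=1; issue MUL r1<-Mul1  regs: r0:8,r1:Mul1,r2:2,r3:Add3
  c5: CDB Add2=2; issue ADD r1<-Add1  regs: r0:8,r1:Add1,r2:2,r3:Add3
  c6: issue ADD r2<-Add2  regs: r0:8,r1:Add1,r2:Add2,r3:Add3
  c7: CDB Add3=1; issue SUB r1<-Add3  regs: r0:8,r1:Add3,r2:Add2,r3:1
  c8: -  regs: r0:8,r1:Add3,r2:Add2,r3:1
  c9: CDB Add2=10  regs: r0:8,r1:Add3,r2:10,r3:1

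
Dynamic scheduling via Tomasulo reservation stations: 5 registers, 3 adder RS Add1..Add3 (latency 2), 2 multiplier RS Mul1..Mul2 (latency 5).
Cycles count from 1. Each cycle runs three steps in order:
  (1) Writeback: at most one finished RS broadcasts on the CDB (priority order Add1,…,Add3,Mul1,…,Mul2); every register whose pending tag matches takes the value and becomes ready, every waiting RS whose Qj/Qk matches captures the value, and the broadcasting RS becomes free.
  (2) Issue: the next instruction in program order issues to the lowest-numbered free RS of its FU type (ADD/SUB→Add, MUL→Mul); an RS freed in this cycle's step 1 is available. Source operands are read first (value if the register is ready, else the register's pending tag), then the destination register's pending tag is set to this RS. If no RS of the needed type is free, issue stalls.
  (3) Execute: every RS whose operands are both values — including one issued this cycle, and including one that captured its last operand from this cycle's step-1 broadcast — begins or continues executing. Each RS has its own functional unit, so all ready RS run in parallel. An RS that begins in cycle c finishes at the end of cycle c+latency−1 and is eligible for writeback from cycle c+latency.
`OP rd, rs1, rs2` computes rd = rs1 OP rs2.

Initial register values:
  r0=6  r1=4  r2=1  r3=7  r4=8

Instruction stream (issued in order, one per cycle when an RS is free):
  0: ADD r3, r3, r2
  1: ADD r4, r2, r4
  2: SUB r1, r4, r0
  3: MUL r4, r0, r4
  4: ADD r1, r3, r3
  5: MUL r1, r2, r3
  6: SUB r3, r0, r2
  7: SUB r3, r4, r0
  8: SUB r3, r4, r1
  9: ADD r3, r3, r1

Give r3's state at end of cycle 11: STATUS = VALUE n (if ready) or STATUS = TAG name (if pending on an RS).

STATUS = TAG Add3

c1: issue ADD r3<-Add1 | r0:6,r1:4,r2:1,r3:Add1,r4:8
c2: issue ADD r4<-Add2 | r0:6,r1:4,r2:1,r3:Add1,r4:Add2
c3: CDB Add1=8; issue SUB r1<-Add1 | r0:6,r1:Add1,r2:1,r3:8,r4:Add2
c4: CDB Add2=9; issue MUL r4<-Mul1 | r0:6,r1:Add1,r2:1,r3:8,r4:Mul1
c5: issue ADD r1<-Add2 | r0:6,r1:Add2,r2:1,r3:8,r4:Mul1
c6: CDB Add1=3; issue MUL r1<-Mul2 | r0:6,r1:Mul2,r2:1,r3:8,r4:Mul1
c7: CDB Add2=16; issue SUB r3<-Add1 | r0:6,r1:Mul2,r2:1,r3:Add1,r4:Mul1
c8: issue SUB r3<-Add2 | r0:6,r1:Mul2,r2:1,r3:Add2,r4:Mul1
c9: CDB Add1=5; issue SUB r3<-Add1 | r0:6,r1:Mul2,r2:1,r3:Add1,r4:Mul1
c10: CDB Mul1=54; issue ADD r3<-Add3 | r0:6,r1:Mul2,r2:1,r3:Add3,r4:54
c11: CDB Mul2=8 | r0:6,r1:8,r2:1,r3:Add3,r4:54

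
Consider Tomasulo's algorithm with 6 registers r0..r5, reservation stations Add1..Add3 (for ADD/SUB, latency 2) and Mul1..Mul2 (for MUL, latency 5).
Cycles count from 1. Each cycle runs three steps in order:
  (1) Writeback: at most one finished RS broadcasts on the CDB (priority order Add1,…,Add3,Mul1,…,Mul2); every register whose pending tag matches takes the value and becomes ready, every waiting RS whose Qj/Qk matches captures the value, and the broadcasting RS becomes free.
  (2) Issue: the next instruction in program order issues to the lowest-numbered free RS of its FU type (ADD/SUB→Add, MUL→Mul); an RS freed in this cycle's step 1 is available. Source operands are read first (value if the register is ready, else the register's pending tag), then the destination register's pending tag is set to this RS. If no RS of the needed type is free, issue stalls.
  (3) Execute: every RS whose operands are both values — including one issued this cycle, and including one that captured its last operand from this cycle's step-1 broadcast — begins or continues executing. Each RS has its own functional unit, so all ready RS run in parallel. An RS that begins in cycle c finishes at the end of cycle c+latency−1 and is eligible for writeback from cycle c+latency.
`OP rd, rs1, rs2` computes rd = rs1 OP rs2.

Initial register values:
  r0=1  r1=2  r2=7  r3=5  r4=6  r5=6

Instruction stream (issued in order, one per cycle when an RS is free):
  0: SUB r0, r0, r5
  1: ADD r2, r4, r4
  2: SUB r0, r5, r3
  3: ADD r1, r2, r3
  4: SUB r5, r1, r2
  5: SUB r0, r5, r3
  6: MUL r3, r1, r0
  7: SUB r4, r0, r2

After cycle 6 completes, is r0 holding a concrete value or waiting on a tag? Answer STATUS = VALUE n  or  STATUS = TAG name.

STATUS = TAG Add2

cycle 1: issue SUB r0<-Add1 // r0:Add1,r1:2,r2:7,r3:5,r4:6,r5:6
cycle 2: issue ADD r2<-Add2 // r0:Add1,r1:2,r2:Add2,r3:5,r4:6,r5:6
cycle 3: CDB Add1=-5; issue SUB r0<-Add1 // r0:Add1,r1:2,r2:Add2,r3:5,r4:6,r5:6
cycle 4: CDB Add2=12; issue ADD r1<-Add2 // r0:Add1,r1:Add2,r2:12,r3:5,r4:6,r5:6
cycle 5: CDB Add1=1; issue SUB r5<-Add1 // r0:1,r1:Add2,r2:12,r3:5,r4:6,r5:Add1
cycle 6: CDB Add2=17; issue SUB r0<-Add2 // r0:Add2,r1:17,r2:12,r3:5,r4:6,r5:Add1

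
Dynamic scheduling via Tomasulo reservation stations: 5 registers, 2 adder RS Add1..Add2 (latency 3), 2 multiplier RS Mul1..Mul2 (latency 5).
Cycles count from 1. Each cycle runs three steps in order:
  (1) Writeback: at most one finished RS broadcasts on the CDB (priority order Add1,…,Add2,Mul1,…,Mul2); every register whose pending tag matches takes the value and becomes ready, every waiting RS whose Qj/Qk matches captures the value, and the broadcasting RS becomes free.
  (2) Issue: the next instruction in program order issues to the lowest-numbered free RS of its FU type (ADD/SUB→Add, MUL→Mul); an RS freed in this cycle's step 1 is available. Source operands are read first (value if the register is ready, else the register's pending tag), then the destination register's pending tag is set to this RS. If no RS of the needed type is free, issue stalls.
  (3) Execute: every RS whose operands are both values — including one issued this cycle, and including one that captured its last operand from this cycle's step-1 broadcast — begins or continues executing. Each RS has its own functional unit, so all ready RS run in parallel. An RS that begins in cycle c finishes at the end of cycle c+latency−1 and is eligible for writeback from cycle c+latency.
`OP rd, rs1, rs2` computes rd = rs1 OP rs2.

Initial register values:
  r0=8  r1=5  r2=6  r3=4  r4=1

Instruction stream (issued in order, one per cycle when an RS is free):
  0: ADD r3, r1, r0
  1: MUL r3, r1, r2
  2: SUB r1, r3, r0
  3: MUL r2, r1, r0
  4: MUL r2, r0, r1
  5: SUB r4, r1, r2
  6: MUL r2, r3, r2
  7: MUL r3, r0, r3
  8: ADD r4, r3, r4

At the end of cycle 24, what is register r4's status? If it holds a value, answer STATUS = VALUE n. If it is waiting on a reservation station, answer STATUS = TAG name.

STATUS = VALUE 86

c1: issue ADD r3<-Add1 | r0:8,r1:5,r2:6,r3:Add1,r4:1
c2: issue MUL r3<-Mul1 | r0:8,r1:5,r2:6,r3:Mul1,r4:1
c3: issue SUB r1<-Add2 | r0:8,r1:Add2,r2:6,r3:Mul1,r4:1
c4: CDB Add1=13; issue MUL r2<-Mul2 | r0:8,r1:Add2,r2:Mul2,r3:Mul1,r4:1
c5: stall | r0:8,r1:Add2,r2:Mul2,r3:Mul1,r4:1
c6: stall | r0:8,r1:Add2,r2:Mul2,r3:Mul1,r4:1
c7: CDB Mul1=30; issue MUL r2<-Mul1 | r0:8,r1:Add2,r2:Mul1,r3:30,r4:1
c8: issue SUB r4<-Add1 | r0:8,r1:Add2,r2:Mul1,r3:30,r4:Add1
c9: stall | r0:8,r1:Add2,r2:Mul1,r3:30,r4:Add1
c10: CDB Add2=22; stall | r0:8,r1:22,r2:Mul1,r3:30,r4:Add1
c11: stall | r0:8,r1:22,r2:Mul1,r3:30,r4:Add1
c12: stall | r0:8,r1:22,r2:Mul1,r3:30,r4:Add1
c13: stall | r0:8,r1:22,r2:Mul1,r3:30,r4:Add1
c14: stall | r0:8,r1:22,r2:Mul1,r3:30,r4:Add1
c15: CDB Mul1=176; issue MUL r2<-Mul1 | r0:8,r1:22,r2:Mul1,r3:30,r4:Add1
c16: CDB Mul2=176; issue MUL r3<-Mul2 | r0:8,r1:22,r2:Mul1,r3:Mul2,r4:Add1
c17: issue ADD r4<-Add2 | r0:8,r1:22,r2:Mul1,r3:Mul2,r4:Add2
c18: CDB Add1=-154 | r0:8,r1:22,r2:Mul1,r3:Mul2,r4:Add2
c19: - | r0:8,r1:22,r2:Mul1,r3:Mul2,r4:Add2
c20: CDB Mul1=5280 | r0:8,r1:22,r2:5280,r3:Mul2,r4:Add2
c21: CDB Mul2=240 | r0:8,r1:22,r2:5280,r3:240,r4:Add2
c22: - | r0:8,r1:22,r2:5280,r3:240,r4:Add2
c23: - | r0:8,r1:22,r2:5280,r3:240,r4:Add2
c24: CDB Add2=86 | r0:8,r1:22,r2:5280,r3:240,r4:86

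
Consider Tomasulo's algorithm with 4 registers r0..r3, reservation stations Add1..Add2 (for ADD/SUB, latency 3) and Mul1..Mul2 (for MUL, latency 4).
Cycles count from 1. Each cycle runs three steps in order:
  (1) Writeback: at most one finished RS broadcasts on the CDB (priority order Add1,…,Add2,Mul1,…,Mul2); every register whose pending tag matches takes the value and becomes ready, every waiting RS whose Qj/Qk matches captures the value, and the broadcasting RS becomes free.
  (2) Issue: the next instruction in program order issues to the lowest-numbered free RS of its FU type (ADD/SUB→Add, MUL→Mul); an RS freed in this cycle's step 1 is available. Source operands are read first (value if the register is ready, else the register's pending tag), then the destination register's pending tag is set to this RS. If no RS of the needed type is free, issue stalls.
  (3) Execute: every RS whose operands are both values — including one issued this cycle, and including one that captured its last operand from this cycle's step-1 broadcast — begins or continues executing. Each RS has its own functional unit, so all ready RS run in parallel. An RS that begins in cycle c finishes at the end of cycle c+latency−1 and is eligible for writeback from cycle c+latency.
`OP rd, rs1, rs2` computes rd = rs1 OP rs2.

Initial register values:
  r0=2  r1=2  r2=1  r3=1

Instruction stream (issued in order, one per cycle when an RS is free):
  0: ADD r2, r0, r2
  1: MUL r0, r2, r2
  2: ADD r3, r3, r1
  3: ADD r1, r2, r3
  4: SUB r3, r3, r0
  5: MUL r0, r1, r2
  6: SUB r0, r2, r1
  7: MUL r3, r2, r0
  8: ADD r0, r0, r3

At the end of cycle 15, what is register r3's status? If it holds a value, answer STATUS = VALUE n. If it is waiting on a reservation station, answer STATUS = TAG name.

STATUS = TAG Mul1

  c1: issue ADD r2<-Add1  regs: r0:2,r1:2,r2:Add1,r3:1
  c2: issue MUL r0<-Mul1  regs: r0:Mul1,r1:2,r2:Add1,r3:1
  c3: issue ADD r3<-Add2  regs: r0:Mul1,r1:2,r2:Add1,r3:Add2
  c4: CDB Add1=3; issue ADD r1<-Add1  regs: r0:Mul1,r1:Add1,r2:3,r3:Add2
  c5: stall  regs: r0:Mul1,r1:Add1,r2:3,r3:Add2
  c6: CDB Add2=3; issue SUB r3<-Add2  regs: r0:Mul1,r1:Add1,r2:3,r3:Add2
  c7: issue MUL r0<-Mul2  regs: r0:Mul2,r1:Add1,r2:3,r3:Add2
  c8: CDB Mul1=9; stall  regs: r0:Mul2,r1:Add1,r2:3,r3:Add2
  c9: CDB Add1=6; issue SUB r0<-Add1  regs: r0:Add1,r1:6,r2:3,r3:Add2
  c10: issue MUL r3<-Mul1  regs: r0:Add1,r1:6,r2:3,r3:Mul1
  c11: CDB Add2=-6; issue ADD r0<-Add2  regs: r0:Add2,r1:6,r2:3,r3:Mul1
  c12: CDB Add1=-3  regs: r0:Add2,r1:6,r2:3,r3:Mul1
  c13: CDB Mul2=18  regs: r0:Add2,r1:6,r2:3,r3:Mul1
  c14: -  regs: r0:Add2,r1:6,r2:3,r3:Mul1
  c15: -  regs: r0:Add2,r1:6,r2:3,r3:Mul1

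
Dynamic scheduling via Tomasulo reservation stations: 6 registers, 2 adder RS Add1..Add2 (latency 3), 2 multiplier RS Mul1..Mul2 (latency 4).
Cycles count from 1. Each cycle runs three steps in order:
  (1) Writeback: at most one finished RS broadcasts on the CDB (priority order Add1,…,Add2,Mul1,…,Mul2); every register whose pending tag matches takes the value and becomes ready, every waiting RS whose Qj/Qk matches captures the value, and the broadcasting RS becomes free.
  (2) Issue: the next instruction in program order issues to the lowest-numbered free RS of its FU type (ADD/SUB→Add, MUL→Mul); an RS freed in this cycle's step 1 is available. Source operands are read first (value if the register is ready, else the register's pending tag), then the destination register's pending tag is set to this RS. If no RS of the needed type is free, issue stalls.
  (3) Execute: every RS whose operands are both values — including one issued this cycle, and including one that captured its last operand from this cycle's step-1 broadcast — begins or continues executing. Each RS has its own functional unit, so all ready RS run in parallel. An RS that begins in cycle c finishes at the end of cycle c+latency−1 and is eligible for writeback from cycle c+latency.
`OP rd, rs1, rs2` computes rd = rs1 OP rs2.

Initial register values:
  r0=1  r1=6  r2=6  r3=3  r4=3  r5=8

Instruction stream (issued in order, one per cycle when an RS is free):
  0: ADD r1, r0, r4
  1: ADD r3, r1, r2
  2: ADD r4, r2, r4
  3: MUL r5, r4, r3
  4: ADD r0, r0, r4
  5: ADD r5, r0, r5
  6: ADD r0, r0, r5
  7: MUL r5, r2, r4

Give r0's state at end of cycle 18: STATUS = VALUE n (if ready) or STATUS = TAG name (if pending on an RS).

c1: issue ADD r1<-Add1 | r0:1,r1:Add1,r2:6,r3:3,r4:3,r5:8
c2: issue ADD r3<-Add2 | r0:1,r1:Add1,r2:6,r3:Add2,r4:3,r5:8
c3: stall | r0:1,r1:Add1,r2:6,r3:Add2,r4:3,r5:8
c4: CDB Add1=4; issue ADD r4<-Add1 | r0:1,r1:4,r2:6,r3:Add2,r4:Add1,r5:8
c5: issue MUL r5<-Mul1 | r0:1,r1:4,r2:6,r3:Add2,r4:Add1,r5:Mul1
c6: stall | r0:1,r1:4,r2:6,r3:Add2,r4:Add1,r5:Mul1
c7: CDB Add1=9; issue ADD r0<-Add1 | r0:Add1,r1:4,r2:6,r3:Add2,r4:9,r5:Mul1
c8: CDB Add2=10; issue ADD r5<-Add2 | r0:Add1,r1:4,r2:6,r3:10,r4:9,r5:Add2
c9: stall | r0:Add1,r1:4,r2:6,r3:10,r4:9,r5:Add2
c10: CDB Add1=10; issue ADD r0<-Add1 | r0:Add1,r1:4,r2:6,r3:10,r4:9,r5:Add2
c11: issue MUL r5<-Mul2 | r0:Add1,r1:4,r2:6,r3:10,r4:9,r5:Mul2
c12: CDB Mul1=90 | r0:Add1,r1:4,r2:6,r3:10,r4:9,r5:Mul2
c13: - | r0:Add1,r1:4,r2:6,r3:10,r4:9,r5:Mul2
c14: - | r0:Add1,r1:4,r2:6,r3:10,r4:9,r5:Mul2
c15: CDB Add2=100 | r0:Add1,r1:4,r2:6,r3:10,r4:9,r5:Mul2
c16: CDB Mul2=54 | r0:Add1,r1:4,r2:6,r3:10,r4:9,r5:54
c17: - | r0:Add1,r1:4,r2:6,r3:10,r4:9,r5:54
c18: CDB Add1=110 | r0:110,r1:4,r2:6,r3:10,r4:9,r5:54

STATUS = VALUE 110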